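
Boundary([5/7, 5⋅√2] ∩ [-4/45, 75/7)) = {5/7, 5⋅√2}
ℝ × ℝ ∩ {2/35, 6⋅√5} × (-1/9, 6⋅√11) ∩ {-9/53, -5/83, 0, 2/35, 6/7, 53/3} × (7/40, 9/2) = {2/35} × (7/40, 9/2)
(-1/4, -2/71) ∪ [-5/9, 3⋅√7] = [-5/9, 3⋅√7]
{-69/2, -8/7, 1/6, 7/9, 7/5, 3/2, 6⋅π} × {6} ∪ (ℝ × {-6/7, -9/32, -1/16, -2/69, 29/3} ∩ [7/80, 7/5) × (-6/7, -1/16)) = ([7/80, 7/5) × {-9/32}) ∪ ({-69/2, -8/7, 1/6, 7/9, 7/5, 3/2, 6⋅π} × {6})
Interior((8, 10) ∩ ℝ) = (8, 10)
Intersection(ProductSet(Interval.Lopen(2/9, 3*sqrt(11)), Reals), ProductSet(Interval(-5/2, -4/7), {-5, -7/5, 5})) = EmptySet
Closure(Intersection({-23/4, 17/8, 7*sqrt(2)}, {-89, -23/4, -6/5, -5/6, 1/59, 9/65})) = {-23/4}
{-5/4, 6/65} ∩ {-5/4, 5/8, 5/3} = {-5/4}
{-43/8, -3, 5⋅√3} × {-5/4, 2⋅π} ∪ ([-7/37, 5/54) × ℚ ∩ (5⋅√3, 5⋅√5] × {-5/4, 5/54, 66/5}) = {-43/8, -3, 5⋅√3} × {-5/4, 2⋅π}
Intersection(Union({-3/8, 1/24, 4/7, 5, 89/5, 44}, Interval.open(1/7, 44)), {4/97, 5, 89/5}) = {5, 89/5}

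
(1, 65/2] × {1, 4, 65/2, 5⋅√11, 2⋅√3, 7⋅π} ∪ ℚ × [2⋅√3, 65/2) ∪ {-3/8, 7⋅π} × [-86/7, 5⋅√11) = (ℚ × [2⋅√3, 65/2)) ∪ ({-3/8, 7⋅π} × [-86/7, 5⋅√11)) ∪ ((1, 65/2] × {1, 4, 65/2, 5⋅√11, 2⋅√3, 7⋅π})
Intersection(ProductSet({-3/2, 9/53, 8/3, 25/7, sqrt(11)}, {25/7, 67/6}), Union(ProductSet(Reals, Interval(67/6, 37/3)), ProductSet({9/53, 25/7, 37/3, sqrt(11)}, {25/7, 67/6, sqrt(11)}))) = Union(ProductSet({9/53, 25/7, sqrt(11)}, {25/7, 67/6}), ProductSet({-3/2, 9/53, 8/3, 25/7, sqrt(11)}, {67/6}))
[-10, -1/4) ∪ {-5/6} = [-10, -1/4)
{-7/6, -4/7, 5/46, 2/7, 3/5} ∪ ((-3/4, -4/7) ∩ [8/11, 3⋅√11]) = {-7/6, -4/7, 5/46, 2/7, 3/5}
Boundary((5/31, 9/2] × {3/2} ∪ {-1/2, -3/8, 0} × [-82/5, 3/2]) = ([5/31, 9/2] × {3/2}) ∪ ({-1/2, -3/8, 0} × [-82/5, 3/2])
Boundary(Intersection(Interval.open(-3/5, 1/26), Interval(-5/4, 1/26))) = {-3/5, 1/26}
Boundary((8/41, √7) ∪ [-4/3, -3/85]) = {-4/3, -3/85, 8/41, √7}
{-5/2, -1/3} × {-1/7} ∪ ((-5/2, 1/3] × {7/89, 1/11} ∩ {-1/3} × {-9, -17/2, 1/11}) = ({-1/3} × {1/11}) ∪ ({-5/2, -1/3} × {-1/7})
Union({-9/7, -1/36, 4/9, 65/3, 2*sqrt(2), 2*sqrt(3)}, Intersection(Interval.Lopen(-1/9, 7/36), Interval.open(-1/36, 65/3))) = Union({-9/7, 4/9, 65/3, 2*sqrt(2), 2*sqrt(3)}, Interval(-1/36, 7/36))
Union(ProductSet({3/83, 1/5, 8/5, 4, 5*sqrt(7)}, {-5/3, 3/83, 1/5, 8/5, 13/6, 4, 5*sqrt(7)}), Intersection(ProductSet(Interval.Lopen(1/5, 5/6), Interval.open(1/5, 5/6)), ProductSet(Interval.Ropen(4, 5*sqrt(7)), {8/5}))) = ProductSet({3/83, 1/5, 8/5, 4, 5*sqrt(7)}, {-5/3, 3/83, 1/5, 8/5, 13/6, 4, 5*sqrt(7)})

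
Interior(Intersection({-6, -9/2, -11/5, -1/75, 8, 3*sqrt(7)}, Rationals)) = EmptySet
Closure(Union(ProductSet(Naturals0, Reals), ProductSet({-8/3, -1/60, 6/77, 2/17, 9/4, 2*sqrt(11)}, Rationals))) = ProductSet(Union({-8/3, -1/60, 6/77, 2/17, 9/4, 2*sqrt(11)}, Naturals0), Reals)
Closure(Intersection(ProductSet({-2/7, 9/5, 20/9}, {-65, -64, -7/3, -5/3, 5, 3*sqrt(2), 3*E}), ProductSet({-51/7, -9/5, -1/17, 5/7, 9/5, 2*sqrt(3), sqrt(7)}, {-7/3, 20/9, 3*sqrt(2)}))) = ProductSet({9/5}, {-7/3, 3*sqrt(2)})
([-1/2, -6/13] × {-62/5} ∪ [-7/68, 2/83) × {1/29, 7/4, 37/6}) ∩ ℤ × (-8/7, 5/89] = {0} × {1/29}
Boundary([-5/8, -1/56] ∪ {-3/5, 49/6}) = {-5/8, -1/56, 49/6}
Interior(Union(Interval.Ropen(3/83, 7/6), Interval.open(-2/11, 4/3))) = Interval.open(-2/11, 4/3)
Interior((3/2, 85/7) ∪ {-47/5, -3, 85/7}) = (3/2, 85/7)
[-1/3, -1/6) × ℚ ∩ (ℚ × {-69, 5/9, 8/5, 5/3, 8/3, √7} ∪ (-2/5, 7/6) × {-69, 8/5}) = ([-1/3, -1/6) × {-69, 8/5}) ∪ ((ℚ ∩ [-1/3, -1/6)) × {-69, 5/9, 8/5, 5/3, 8/3})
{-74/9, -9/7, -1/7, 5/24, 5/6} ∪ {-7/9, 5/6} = {-74/9, -9/7, -7/9, -1/7, 5/24, 5/6}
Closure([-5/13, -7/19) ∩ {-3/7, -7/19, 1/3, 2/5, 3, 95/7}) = ∅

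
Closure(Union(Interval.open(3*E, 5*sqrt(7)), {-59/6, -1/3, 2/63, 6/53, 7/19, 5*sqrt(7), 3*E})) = Union({-59/6, -1/3, 2/63, 6/53, 7/19}, Interval(3*E, 5*sqrt(7)))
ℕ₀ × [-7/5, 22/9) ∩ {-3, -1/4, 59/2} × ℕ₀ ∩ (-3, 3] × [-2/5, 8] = ∅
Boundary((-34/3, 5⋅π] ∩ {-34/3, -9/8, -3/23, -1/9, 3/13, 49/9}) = {-9/8, -3/23, -1/9, 3/13, 49/9}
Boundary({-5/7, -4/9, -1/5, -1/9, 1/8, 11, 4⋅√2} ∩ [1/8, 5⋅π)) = {1/8, 11, 4⋅√2}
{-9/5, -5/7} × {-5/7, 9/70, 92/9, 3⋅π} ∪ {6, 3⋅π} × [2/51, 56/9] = ({-9/5, -5/7} × {-5/7, 9/70, 92/9, 3⋅π}) ∪ ({6, 3⋅π} × [2/51, 56/9])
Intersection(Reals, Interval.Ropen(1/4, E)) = Interval.Ropen(1/4, E)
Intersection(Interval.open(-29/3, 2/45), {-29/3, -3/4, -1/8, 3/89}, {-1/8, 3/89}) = {-1/8, 3/89}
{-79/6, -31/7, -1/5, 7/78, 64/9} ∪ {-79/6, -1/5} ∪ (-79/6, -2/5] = [-79/6, -2/5] ∪ {-1/5, 7/78, 64/9}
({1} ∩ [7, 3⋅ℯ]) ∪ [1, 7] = [1, 7]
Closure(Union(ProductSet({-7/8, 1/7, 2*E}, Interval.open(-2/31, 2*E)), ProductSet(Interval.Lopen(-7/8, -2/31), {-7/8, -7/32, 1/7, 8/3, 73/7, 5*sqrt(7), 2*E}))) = Union(ProductSet({-7/8, 1/7, 2*E}, Interval(-2/31, 2*E)), ProductSet(Interval(-7/8, -2/31), {-7/8, -7/32, 1/7, 8/3, 73/7, 5*sqrt(7), 2*E}))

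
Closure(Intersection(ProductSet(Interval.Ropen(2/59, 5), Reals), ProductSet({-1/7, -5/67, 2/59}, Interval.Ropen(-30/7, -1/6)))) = ProductSet({2/59}, Interval(-30/7, -1/6))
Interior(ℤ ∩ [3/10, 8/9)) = ∅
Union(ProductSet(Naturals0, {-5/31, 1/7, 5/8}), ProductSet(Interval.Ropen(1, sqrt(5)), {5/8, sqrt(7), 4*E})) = Union(ProductSet(Interval.Ropen(1, sqrt(5)), {5/8, sqrt(7), 4*E}), ProductSet(Naturals0, {-5/31, 1/7, 5/8}))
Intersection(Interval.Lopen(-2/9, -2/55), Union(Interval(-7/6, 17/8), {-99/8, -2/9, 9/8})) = Interval.Lopen(-2/9, -2/55)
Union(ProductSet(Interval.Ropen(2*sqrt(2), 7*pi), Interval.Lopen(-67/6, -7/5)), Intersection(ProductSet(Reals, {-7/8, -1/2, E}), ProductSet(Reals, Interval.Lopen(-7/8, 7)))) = Union(ProductSet(Interval.Ropen(2*sqrt(2), 7*pi), Interval.Lopen(-67/6, -7/5)), ProductSet(Reals, {-1/2, E}))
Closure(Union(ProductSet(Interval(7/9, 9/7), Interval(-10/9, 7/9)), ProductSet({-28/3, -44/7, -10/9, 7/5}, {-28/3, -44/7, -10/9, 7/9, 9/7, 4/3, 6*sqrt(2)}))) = Union(ProductSet({-28/3, -44/7, -10/9, 7/5}, {-28/3, -44/7, -10/9, 7/9, 9/7, 4/3, 6*sqrt(2)}), ProductSet(Interval(7/9, 9/7), Interval(-10/9, 7/9)))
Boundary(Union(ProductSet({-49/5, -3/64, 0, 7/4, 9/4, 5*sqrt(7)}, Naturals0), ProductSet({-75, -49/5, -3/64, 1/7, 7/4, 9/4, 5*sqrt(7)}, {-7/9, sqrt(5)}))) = Union(ProductSet({-49/5, -3/64, 0, 7/4, 9/4, 5*sqrt(7)}, Naturals0), ProductSet({-75, -49/5, -3/64, 1/7, 7/4, 9/4, 5*sqrt(7)}, {-7/9, sqrt(5)}))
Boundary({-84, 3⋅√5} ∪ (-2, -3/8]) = {-84, -2, -3/8, 3⋅√5}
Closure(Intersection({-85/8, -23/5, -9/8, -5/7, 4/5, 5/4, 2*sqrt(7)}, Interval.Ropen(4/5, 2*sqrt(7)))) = {4/5, 5/4}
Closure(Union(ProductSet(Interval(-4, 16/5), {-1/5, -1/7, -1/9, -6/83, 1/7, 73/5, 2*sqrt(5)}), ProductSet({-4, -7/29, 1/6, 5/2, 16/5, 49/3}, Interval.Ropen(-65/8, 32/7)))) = Union(ProductSet({-4, -7/29, 1/6, 5/2, 16/5, 49/3}, Interval(-65/8, 32/7)), ProductSet(Interval(-4, 16/5), {-1/5, -1/7, -1/9, -6/83, 1/7, 73/5, 2*sqrt(5)}))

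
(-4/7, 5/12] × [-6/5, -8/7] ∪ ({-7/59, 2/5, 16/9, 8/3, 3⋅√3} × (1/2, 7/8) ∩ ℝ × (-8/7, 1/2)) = (-4/7, 5/12] × [-6/5, -8/7]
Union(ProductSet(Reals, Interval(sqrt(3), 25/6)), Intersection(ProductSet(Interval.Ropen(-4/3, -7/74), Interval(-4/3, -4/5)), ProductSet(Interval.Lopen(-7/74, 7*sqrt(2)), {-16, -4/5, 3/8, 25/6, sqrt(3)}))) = ProductSet(Reals, Interval(sqrt(3), 25/6))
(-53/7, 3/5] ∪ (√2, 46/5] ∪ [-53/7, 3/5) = [-53/7, 3/5] ∪ (√2, 46/5]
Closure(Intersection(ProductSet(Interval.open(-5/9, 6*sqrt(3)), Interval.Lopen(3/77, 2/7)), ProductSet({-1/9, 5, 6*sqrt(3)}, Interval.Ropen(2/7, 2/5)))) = ProductSet({-1/9, 5}, {2/7})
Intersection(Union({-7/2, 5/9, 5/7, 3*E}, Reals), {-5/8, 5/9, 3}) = {-5/8, 5/9, 3}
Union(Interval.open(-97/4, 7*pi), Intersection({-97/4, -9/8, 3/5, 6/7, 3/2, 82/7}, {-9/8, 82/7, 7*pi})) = Interval.open(-97/4, 7*pi)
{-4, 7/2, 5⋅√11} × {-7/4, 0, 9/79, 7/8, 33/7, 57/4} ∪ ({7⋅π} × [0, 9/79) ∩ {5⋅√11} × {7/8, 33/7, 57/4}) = {-4, 7/2, 5⋅√11} × {-7/4, 0, 9/79, 7/8, 33/7, 57/4}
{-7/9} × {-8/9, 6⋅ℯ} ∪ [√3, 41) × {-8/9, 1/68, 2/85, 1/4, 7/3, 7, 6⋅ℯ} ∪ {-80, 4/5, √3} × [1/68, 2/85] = ({-7/9} × {-8/9, 6⋅ℯ}) ∪ ({-80, 4/5, √3} × [1/68, 2/85]) ∪ ([√3, 41) × {-8/9, 1/68, 2/85, 1/4, 7/3, 7, 6⋅ℯ})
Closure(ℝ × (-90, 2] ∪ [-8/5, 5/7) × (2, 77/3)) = (ℝ × [-90, 2]) ∪ ({-8/5, 5/7} × [2, 77/3]) ∪ ([-8/5, 5/7] × {2, 77/3}) ∪ ([-8/5, 5/7) × (2, 77/3))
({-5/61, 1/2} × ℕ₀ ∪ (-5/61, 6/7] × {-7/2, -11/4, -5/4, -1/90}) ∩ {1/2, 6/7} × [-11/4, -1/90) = {1/2, 6/7} × {-11/4, -5/4}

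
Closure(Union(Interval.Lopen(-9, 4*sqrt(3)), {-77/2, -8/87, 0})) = Union({-77/2}, Interval(-9, 4*sqrt(3)))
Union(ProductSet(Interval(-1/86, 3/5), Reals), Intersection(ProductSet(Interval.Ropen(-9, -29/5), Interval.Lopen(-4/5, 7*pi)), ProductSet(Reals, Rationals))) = Union(ProductSet(Interval.Ropen(-9, -29/5), Intersection(Interval.Lopen(-4/5, 7*pi), Rationals)), ProductSet(Interval(-1/86, 3/5), Reals))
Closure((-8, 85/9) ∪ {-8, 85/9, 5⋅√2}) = [-8, 85/9]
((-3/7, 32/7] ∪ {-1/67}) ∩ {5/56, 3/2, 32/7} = {5/56, 3/2, 32/7}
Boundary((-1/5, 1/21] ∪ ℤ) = {-1/5, 1/21} ∪ (ℤ \ (-1/5, 1/21))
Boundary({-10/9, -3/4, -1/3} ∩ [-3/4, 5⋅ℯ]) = {-3/4, -1/3}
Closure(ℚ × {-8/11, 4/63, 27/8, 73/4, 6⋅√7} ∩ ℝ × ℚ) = ℝ × {-8/11, 4/63, 27/8, 73/4}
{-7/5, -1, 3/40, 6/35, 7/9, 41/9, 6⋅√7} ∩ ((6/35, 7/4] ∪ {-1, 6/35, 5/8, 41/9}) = {-1, 6/35, 7/9, 41/9}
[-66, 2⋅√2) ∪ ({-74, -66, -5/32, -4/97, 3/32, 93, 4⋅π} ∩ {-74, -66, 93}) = {-74, 93} ∪ [-66, 2⋅√2)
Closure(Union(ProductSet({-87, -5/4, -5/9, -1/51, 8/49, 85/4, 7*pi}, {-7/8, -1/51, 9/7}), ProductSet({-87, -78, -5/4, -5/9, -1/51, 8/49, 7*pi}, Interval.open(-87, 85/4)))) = Union(ProductSet({-87, -78, -5/4, -5/9, -1/51, 8/49, 7*pi}, Interval(-87, 85/4)), ProductSet({-87, -5/4, -5/9, -1/51, 8/49, 85/4, 7*pi}, {-7/8, -1/51, 9/7}))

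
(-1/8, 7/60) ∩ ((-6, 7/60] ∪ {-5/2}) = (-1/8, 7/60)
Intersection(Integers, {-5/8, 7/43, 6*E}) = EmptySet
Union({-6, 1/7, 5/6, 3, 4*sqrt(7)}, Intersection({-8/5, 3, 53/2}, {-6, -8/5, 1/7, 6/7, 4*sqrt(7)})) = {-6, -8/5, 1/7, 5/6, 3, 4*sqrt(7)}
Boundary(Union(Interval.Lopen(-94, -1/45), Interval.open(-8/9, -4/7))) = {-94, -1/45}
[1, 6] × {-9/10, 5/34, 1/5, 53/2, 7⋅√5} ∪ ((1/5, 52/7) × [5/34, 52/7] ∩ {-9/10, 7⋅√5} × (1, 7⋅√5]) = [1, 6] × {-9/10, 5/34, 1/5, 53/2, 7⋅√5}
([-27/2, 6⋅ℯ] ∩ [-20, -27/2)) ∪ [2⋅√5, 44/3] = [2⋅√5, 44/3]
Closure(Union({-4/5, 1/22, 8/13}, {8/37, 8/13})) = {-4/5, 1/22, 8/37, 8/13}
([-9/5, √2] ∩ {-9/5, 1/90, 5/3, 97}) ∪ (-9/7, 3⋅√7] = {-9/5} ∪ (-9/7, 3⋅√7]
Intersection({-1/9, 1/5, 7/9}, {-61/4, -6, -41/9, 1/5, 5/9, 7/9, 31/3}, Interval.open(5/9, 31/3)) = {7/9}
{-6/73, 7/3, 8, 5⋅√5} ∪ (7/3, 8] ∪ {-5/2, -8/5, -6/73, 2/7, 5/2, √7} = {-5/2, -8/5, -6/73, 2/7, 5⋅√5} ∪ [7/3, 8]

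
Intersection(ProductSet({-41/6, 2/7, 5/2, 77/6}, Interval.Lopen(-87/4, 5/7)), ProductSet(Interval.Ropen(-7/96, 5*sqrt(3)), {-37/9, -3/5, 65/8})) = ProductSet({2/7, 5/2}, {-37/9, -3/5})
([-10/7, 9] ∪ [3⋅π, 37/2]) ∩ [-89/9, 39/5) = [-10/7, 39/5)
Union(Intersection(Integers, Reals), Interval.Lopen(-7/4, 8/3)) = Union(Integers, Interval.Lopen(-7/4, 8/3))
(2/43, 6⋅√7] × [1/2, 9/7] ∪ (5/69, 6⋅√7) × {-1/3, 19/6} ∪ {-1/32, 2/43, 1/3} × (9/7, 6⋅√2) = ((5/69, 6⋅√7) × {-1/3, 19/6}) ∪ ({-1/32, 2/43, 1/3} × (9/7, 6⋅√2)) ∪ ((2/43, 6⋅√7] × [1/2, 9/7])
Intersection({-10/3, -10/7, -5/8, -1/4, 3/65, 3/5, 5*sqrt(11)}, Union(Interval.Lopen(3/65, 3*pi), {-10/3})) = {-10/3, 3/5}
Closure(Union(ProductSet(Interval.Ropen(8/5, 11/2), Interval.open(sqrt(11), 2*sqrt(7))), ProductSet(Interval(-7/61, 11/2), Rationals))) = Union(ProductSet(Interval(-7/61, 11/2), Union(Interval(-oo, sqrt(11)), Interval(2*sqrt(7), oo), Rationals)), ProductSet(Interval.Ropen(8/5, 11/2), Interval.open(sqrt(11), 2*sqrt(7))), ProductSet(Union({11/2}, Interval(-7/61, 8/5)), Reals))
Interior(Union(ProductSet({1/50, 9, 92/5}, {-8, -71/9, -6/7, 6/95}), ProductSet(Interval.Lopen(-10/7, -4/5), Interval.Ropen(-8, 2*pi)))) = ProductSet(Interval.open(-10/7, -4/5), Interval.open(-8, 2*pi))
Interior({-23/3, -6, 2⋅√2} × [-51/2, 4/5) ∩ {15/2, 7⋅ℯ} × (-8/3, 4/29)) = ∅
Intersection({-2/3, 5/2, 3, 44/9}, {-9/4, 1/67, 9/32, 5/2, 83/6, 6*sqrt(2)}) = {5/2}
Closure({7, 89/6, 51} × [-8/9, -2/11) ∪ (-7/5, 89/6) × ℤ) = ([-7/5, 89/6] × ℤ) ∪ ({7, 89/6, 51} × [-8/9, -2/11])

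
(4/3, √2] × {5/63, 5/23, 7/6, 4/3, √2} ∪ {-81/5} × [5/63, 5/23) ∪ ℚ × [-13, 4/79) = (ℚ × [-13, 4/79)) ∪ ({-81/5} × [5/63, 5/23)) ∪ ((4/3, √2] × {5/63, 5/23, 7/6, 4/3, √2})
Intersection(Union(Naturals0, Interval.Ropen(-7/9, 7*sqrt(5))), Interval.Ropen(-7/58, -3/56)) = Interval.Ropen(-7/58, -3/56)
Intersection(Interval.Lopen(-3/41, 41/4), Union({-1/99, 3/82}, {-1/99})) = {-1/99, 3/82}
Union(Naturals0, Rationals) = Rationals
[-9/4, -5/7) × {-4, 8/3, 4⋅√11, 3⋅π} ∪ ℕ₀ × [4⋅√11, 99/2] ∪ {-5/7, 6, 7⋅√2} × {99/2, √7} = (ℕ₀ × [4⋅√11, 99/2]) ∪ ({-5/7, 6, 7⋅√2} × {99/2, √7}) ∪ ([-9/4, -5/7) × {-4, 8/3, 4⋅√11, 3⋅π})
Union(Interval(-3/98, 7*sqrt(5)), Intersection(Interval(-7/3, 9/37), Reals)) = Interval(-7/3, 7*sqrt(5))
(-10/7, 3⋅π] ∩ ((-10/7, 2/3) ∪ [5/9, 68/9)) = (-10/7, 68/9)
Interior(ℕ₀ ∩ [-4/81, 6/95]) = ∅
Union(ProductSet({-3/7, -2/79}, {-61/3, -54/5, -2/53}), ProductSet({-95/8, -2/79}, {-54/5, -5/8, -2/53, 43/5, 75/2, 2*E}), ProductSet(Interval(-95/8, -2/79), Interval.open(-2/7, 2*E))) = Union(ProductSet({-95/8, -2/79}, {-54/5, -5/8, -2/53, 43/5, 75/2, 2*E}), ProductSet({-3/7, -2/79}, {-61/3, -54/5, -2/53}), ProductSet(Interval(-95/8, -2/79), Interval.open(-2/7, 2*E)))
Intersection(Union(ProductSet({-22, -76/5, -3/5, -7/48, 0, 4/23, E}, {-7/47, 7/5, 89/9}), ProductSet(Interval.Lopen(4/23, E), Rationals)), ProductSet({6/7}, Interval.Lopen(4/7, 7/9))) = ProductSet({6/7}, Intersection(Interval.Lopen(4/7, 7/9), Rationals))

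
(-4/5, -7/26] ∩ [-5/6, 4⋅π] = (-4/5, -7/26]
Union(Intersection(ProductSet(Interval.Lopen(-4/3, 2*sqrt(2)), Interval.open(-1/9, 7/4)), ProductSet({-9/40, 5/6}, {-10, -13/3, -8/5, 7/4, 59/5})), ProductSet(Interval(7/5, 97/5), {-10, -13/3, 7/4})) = ProductSet(Interval(7/5, 97/5), {-10, -13/3, 7/4})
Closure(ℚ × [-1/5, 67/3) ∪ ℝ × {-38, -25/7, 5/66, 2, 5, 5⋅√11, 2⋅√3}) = ℝ × ({-38, -25/7} ∪ [-1/5, 67/3])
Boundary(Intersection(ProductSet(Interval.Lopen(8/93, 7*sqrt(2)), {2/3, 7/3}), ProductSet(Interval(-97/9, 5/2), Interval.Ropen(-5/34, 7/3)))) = ProductSet(Interval(8/93, 5/2), {2/3})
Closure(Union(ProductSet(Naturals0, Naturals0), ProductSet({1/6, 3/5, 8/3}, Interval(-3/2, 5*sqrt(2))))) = Union(ProductSet({1/6, 3/5, 8/3}, Interval(-3/2, 5*sqrt(2))), ProductSet(Naturals0, Naturals0))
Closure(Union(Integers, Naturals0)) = Integers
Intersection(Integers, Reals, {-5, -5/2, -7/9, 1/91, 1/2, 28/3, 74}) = {-5, 74}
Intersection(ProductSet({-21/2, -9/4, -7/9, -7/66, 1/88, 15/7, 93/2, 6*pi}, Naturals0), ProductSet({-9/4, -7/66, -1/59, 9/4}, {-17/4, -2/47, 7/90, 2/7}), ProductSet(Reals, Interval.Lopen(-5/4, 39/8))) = EmptySet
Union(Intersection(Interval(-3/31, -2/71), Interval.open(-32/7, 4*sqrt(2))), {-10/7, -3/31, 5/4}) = Union({-10/7, 5/4}, Interval(-3/31, -2/71))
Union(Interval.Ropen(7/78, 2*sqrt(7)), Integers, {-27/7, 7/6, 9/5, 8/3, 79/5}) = Union({-27/7, 79/5}, Integers, Interval.Ropen(7/78, 2*sqrt(7)))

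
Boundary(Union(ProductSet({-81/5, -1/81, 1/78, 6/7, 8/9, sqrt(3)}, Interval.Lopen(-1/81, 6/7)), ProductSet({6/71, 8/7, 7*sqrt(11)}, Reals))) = Union(ProductSet({6/71, 8/7, 7*sqrt(11)}, Reals), ProductSet({-81/5, -1/81, 1/78, 6/7, 8/9, sqrt(3)}, Interval(-1/81, 6/7)))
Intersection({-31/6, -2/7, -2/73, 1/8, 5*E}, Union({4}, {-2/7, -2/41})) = {-2/7}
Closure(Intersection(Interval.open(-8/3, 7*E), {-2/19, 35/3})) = {-2/19, 35/3}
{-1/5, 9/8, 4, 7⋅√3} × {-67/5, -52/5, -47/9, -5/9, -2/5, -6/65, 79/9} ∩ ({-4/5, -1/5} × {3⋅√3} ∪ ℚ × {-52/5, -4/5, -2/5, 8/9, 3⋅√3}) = {-1/5, 9/8, 4} × {-52/5, -2/5}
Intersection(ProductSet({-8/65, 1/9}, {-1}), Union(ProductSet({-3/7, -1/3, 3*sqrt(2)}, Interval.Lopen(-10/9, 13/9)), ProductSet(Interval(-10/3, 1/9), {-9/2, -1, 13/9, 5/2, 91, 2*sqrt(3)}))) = ProductSet({-8/65, 1/9}, {-1})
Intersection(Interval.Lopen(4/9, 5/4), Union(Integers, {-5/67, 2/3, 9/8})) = Union({2/3, 9/8}, Range(1, 2, 1))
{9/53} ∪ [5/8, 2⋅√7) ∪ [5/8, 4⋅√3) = {9/53} ∪ [5/8, 4⋅√3)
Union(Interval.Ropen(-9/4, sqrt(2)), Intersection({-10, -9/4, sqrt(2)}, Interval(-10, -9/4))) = Union({-10}, Interval.Ropen(-9/4, sqrt(2)))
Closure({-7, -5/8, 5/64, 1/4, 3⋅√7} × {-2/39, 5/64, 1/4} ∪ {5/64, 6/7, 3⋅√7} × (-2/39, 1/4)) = ({5/64, 6/7, 3⋅√7} × [-2/39, 1/4]) ∪ ({-7, -5/8, 5/64, 1/4, 3⋅√7} × {-2/39, 5/64, 1/4})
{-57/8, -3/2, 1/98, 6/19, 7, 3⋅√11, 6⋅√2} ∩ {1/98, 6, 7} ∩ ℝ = {1/98, 7}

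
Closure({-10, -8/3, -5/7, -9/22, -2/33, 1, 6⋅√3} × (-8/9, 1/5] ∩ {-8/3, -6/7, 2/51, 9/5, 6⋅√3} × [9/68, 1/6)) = {-8/3, 6⋅√3} × [9/68, 1/6]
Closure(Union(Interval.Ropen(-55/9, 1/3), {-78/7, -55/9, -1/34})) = Union({-78/7}, Interval(-55/9, 1/3))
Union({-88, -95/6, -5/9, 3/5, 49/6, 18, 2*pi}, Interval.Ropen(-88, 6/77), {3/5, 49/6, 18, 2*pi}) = Union({3/5, 49/6, 18, 2*pi}, Interval.Ropen(-88, 6/77))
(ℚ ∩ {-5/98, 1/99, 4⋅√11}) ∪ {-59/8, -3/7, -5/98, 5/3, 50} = {-59/8, -3/7, -5/98, 1/99, 5/3, 50}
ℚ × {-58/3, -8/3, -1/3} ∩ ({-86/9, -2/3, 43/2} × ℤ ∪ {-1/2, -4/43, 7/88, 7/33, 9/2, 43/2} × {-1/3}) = {-1/2, -4/43, 7/88, 7/33, 9/2, 43/2} × {-1/3}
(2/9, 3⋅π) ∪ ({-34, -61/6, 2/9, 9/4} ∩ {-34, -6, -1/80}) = {-34} ∪ (2/9, 3⋅π)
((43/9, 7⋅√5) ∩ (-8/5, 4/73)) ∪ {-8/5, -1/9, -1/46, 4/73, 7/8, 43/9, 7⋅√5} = {-8/5, -1/9, -1/46, 4/73, 7/8, 43/9, 7⋅√5}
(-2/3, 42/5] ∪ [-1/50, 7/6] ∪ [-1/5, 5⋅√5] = (-2/3, 5⋅√5]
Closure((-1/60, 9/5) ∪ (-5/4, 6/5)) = [-5/4, 9/5]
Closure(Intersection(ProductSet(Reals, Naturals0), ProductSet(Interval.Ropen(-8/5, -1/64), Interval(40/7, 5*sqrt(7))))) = ProductSet(Interval(-8/5, -1/64), Range(6, 14, 1))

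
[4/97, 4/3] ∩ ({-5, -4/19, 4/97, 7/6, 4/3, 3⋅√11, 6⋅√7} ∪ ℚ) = ℚ ∩ [4/97, 4/3]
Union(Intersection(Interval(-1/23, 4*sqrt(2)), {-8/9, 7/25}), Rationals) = Rationals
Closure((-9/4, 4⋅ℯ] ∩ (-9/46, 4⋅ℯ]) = [-9/46, 4⋅ℯ]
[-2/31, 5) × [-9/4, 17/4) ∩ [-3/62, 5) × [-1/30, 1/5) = [-3/62, 5) × [-1/30, 1/5)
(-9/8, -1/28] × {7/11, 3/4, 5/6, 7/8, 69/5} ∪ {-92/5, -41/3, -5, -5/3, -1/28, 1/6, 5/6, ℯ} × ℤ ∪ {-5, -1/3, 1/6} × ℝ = ({-5, -1/3, 1/6} × ℝ) ∪ ({-92/5, -41/3, -5, -5/3, -1/28, 1/6, 5/6, ℯ} × ℤ) ∪ ((-9/8, -1/28] × {7/11, 3/4, 5/6, 7/8, 69/5})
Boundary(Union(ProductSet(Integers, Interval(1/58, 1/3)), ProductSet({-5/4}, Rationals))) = Union(ProductSet({-5/4}, Reals), ProductSet(Integers, Interval(1/58, 1/3)))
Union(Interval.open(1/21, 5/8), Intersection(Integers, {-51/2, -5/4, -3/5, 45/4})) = Interval.open(1/21, 5/8)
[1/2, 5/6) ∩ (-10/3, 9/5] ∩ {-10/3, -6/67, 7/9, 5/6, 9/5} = {7/9}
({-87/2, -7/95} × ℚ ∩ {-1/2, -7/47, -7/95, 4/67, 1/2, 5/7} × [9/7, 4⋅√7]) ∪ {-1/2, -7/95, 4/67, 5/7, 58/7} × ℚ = {-1/2, -7/95, 4/67, 5/7, 58/7} × ℚ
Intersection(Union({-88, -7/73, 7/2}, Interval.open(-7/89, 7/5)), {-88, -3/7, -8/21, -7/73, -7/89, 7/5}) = {-88, -7/73}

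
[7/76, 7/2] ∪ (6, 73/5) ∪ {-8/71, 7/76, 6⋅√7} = {-8/71, 6⋅√7} ∪ [7/76, 7/2] ∪ (6, 73/5)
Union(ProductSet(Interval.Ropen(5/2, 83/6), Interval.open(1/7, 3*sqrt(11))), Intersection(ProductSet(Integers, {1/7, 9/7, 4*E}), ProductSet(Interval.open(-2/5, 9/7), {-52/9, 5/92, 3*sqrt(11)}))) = ProductSet(Interval.Ropen(5/2, 83/6), Interval.open(1/7, 3*sqrt(11)))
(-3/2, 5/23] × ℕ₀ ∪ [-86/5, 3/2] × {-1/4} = ((-3/2, 5/23] × ℕ₀) ∪ ([-86/5, 3/2] × {-1/4})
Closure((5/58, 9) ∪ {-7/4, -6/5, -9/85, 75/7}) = {-7/4, -6/5, -9/85, 75/7} ∪ [5/58, 9]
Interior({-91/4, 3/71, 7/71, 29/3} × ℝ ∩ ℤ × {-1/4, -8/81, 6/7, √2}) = ∅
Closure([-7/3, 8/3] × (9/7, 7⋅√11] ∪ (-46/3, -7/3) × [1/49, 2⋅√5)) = ({-46/3, -7/3} × [1/49, 2⋅√5]) ∪ ([-46/3, -7/3] × {1/49, 2⋅√5}) ∪ ((-46/3, -7/3) × [1/49, 2⋅√5)) ∪ ([-7/3, 8/3] × [9/7, 7⋅√11])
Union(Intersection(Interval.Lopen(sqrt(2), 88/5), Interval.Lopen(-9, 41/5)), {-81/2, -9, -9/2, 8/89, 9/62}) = Union({-81/2, -9, -9/2, 8/89, 9/62}, Interval.Lopen(sqrt(2), 41/5))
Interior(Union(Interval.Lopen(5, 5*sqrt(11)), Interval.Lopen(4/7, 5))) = Interval.open(4/7, 5*sqrt(11))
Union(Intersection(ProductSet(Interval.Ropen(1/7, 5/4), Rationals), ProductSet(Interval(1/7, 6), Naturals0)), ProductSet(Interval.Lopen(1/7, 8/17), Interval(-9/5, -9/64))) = Union(ProductSet(Interval.Lopen(1/7, 8/17), Interval(-9/5, -9/64)), ProductSet(Interval.Ropen(1/7, 5/4), Naturals0))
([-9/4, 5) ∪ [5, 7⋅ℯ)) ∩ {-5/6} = {-5/6}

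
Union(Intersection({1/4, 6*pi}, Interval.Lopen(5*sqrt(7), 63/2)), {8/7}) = {8/7, 6*pi}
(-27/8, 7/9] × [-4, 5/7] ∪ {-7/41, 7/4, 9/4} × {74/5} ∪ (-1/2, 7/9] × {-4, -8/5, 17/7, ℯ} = ({-7/41, 7/4, 9/4} × {74/5}) ∪ ((-27/8, 7/9] × [-4, 5/7]) ∪ ((-1/2, 7/9] × {-4, -8/5, 17/7, ℯ})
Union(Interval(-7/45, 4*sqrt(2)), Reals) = Interval(-oo, oo)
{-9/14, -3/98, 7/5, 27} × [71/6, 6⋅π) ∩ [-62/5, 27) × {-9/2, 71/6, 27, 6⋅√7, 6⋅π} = {-9/14, -3/98, 7/5} × {71/6, 6⋅√7}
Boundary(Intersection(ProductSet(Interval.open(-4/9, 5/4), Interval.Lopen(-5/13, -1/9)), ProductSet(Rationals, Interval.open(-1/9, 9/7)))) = EmptySet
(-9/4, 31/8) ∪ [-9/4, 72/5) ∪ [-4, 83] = [-4, 83]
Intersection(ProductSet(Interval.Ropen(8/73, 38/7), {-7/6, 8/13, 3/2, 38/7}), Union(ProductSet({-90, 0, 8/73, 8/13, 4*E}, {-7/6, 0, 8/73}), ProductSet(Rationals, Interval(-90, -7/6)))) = ProductSet(Intersection(Interval.Ropen(8/73, 38/7), Rationals), {-7/6})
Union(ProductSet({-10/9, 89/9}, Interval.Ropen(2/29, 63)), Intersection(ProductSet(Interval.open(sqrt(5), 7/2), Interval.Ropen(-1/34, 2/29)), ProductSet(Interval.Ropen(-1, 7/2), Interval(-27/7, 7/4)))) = Union(ProductSet({-10/9, 89/9}, Interval.Ropen(2/29, 63)), ProductSet(Interval.open(sqrt(5), 7/2), Interval.Ropen(-1/34, 2/29)))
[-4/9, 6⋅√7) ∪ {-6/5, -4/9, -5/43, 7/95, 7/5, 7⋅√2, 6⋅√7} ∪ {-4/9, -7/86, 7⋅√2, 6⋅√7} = {-6/5} ∪ [-4/9, 6⋅√7]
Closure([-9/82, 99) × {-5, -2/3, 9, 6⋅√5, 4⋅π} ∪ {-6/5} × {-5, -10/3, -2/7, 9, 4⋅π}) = ({-6/5} × {-5, -10/3, -2/7, 9, 4⋅π}) ∪ ([-9/82, 99] × {-5, -2/3, 9, 6⋅√5, 4⋅π})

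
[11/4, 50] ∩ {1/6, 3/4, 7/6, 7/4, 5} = {5}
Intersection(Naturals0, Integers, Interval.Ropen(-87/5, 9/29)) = Range(0, 1, 1)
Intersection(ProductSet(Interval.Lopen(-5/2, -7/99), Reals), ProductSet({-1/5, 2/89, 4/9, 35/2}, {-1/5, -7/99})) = ProductSet({-1/5}, {-1/5, -7/99})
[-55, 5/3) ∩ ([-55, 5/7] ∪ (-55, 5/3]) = [-55, 5/3)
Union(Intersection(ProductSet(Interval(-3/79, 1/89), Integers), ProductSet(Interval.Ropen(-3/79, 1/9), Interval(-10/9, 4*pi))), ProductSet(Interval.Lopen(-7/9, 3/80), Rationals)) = ProductSet(Interval.Lopen(-7/9, 3/80), Rationals)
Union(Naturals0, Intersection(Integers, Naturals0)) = Naturals0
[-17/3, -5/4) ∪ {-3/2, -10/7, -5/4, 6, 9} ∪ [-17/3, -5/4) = [-17/3, -5/4] ∪ {6, 9}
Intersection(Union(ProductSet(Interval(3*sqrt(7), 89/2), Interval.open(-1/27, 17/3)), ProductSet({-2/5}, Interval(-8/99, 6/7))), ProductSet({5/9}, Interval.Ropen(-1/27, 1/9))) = EmptySet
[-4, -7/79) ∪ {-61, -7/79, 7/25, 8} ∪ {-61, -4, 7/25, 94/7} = {-61, 7/25, 8, 94/7} ∪ [-4, -7/79]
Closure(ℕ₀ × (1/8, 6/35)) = ℕ₀ × [1/8, 6/35]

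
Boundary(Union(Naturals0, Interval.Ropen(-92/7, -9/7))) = Union(Complement(Naturals0, Interval.open(-92/7, -9/7)), {-92/7, -9/7})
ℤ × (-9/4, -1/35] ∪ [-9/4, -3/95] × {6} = (ℤ × (-9/4, -1/35]) ∪ ([-9/4, -3/95] × {6})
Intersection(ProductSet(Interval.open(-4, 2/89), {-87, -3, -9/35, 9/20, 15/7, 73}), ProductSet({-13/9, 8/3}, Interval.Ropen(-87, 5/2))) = ProductSet({-13/9}, {-87, -3, -9/35, 9/20, 15/7})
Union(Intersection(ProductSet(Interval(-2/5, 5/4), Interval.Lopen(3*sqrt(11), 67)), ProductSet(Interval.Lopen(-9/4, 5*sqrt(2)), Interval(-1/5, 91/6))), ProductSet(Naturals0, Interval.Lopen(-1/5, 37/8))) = Union(ProductSet(Interval(-2/5, 5/4), Interval.Lopen(3*sqrt(11), 91/6)), ProductSet(Naturals0, Interval.Lopen(-1/5, 37/8)))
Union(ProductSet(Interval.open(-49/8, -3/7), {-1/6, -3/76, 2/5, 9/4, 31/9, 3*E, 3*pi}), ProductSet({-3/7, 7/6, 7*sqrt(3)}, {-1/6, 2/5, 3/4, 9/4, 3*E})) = Union(ProductSet({-3/7, 7/6, 7*sqrt(3)}, {-1/6, 2/5, 3/4, 9/4, 3*E}), ProductSet(Interval.open(-49/8, -3/7), {-1/6, -3/76, 2/5, 9/4, 31/9, 3*E, 3*pi}))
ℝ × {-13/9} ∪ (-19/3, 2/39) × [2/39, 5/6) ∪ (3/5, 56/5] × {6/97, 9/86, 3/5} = (ℝ × {-13/9}) ∪ ((3/5, 56/5] × {6/97, 9/86, 3/5}) ∪ ((-19/3, 2/39) × [2/39, 5/6))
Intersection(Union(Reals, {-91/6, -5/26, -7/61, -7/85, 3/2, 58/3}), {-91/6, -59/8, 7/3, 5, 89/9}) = {-91/6, -59/8, 7/3, 5, 89/9}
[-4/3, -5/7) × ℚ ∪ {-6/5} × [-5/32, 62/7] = ([-4/3, -5/7) × ℚ) ∪ ({-6/5} × [-5/32, 62/7])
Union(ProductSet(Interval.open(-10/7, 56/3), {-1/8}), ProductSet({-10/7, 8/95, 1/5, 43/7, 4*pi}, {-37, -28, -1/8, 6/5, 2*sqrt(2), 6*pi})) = Union(ProductSet({-10/7, 8/95, 1/5, 43/7, 4*pi}, {-37, -28, -1/8, 6/5, 2*sqrt(2), 6*pi}), ProductSet(Interval.open(-10/7, 56/3), {-1/8}))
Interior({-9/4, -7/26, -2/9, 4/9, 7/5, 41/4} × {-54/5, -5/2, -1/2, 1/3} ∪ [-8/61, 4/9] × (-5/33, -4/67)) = (-8/61, 4/9) × (-5/33, -4/67)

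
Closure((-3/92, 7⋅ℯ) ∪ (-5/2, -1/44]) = [-5/2, 7⋅ℯ]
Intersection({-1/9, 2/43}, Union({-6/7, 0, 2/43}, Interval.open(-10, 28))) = {-1/9, 2/43}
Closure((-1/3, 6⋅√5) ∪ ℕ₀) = [-1/3, 6⋅√5] ∪ ℕ₀ ∪ (ℕ₀ \ (-1/3, 6⋅√5))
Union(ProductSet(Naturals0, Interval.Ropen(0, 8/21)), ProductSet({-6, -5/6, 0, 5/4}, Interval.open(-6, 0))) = Union(ProductSet({-6, -5/6, 0, 5/4}, Interval.open(-6, 0)), ProductSet(Naturals0, Interval.Ropen(0, 8/21)))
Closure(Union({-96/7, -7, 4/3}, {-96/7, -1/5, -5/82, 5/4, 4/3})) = {-96/7, -7, -1/5, -5/82, 5/4, 4/3}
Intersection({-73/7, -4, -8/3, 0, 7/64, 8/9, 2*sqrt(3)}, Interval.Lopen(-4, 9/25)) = {-8/3, 0, 7/64}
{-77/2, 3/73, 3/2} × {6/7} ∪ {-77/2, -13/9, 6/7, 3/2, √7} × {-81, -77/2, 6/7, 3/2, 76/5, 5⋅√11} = ({-77/2, 3/73, 3/2} × {6/7}) ∪ ({-77/2, -13/9, 6/7, 3/2, √7} × {-81, -77/2, 6/7, 3/2, 76/5, 5⋅√11})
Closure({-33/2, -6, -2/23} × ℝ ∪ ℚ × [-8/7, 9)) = ({-33/2, -6, -2/23} × ℝ) ∪ (ℝ × [-8/7, 9])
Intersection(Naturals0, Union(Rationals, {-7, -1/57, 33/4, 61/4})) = Naturals0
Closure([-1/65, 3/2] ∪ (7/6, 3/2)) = [-1/65, 3/2]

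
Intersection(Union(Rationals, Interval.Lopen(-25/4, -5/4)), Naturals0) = Naturals0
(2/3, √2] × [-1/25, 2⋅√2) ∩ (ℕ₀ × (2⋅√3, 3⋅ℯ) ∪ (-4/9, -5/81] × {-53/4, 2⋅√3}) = ∅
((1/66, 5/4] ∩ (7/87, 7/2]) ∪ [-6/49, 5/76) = [-6/49, 5/76) ∪ (7/87, 5/4]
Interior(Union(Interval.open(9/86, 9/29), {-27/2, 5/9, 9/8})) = Interval.open(9/86, 9/29)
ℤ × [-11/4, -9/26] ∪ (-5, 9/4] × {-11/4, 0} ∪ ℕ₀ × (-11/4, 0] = (ℤ × [-11/4, -9/26]) ∪ (ℕ₀ × (-11/4, 0]) ∪ ((-5, 9/4] × {-11/4, 0})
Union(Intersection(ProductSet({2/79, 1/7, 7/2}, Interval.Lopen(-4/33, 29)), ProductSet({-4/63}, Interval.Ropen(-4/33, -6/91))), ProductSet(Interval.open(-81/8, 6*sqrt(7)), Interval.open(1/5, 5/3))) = ProductSet(Interval.open(-81/8, 6*sqrt(7)), Interval.open(1/5, 5/3))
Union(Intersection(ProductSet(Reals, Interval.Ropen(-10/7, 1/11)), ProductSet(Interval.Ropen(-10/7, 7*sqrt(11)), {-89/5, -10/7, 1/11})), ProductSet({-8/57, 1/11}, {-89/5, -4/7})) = Union(ProductSet({-8/57, 1/11}, {-89/5, -4/7}), ProductSet(Interval.Ropen(-10/7, 7*sqrt(11)), {-10/7}))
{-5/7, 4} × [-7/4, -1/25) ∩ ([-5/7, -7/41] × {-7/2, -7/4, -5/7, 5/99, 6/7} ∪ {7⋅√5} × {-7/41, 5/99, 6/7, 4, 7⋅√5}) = {-5/7} × {-7/4, -5/7}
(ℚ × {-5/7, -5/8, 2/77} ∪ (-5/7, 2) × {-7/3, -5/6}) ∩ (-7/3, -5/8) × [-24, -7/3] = (-5/7, -5/8) × {-7/3}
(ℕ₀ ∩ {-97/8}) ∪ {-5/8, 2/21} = {-5/8, 2/21}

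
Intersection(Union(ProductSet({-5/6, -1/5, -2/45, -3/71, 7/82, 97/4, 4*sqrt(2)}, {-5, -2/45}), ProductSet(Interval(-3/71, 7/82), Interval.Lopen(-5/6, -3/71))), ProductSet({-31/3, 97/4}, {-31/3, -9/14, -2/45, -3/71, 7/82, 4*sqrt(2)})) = ProductSet({97/4}, {-2/45})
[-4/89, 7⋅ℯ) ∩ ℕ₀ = {0, 1, …, 19}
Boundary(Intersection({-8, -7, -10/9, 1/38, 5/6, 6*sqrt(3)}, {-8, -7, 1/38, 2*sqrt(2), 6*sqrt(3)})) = {-8, -7, 1/38, 6*sqrt(3)}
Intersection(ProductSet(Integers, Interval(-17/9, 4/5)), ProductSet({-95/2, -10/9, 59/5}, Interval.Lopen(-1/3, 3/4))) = EmptySet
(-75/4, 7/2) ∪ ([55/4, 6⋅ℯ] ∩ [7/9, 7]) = (-75/4, 7/2)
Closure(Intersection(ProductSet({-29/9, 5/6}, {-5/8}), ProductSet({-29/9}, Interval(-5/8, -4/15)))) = ProductSet({-29/9}, {-5/8})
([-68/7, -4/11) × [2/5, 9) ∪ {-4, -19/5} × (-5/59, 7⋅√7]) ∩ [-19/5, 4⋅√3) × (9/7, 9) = [-19/5, -4/11) × (9/7, 9)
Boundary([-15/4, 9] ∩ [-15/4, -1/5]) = {-15/4, -1/5}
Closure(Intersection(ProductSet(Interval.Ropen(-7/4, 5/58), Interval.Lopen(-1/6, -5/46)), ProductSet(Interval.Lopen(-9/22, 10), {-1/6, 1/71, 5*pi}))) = EmptySet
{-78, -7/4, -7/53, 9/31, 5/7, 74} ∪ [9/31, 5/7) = {-78, -7/4, -7/53, 74} ∪ [9/31, 5/7]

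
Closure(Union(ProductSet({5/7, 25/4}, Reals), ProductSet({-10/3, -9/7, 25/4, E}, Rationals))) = ProductSet({-10/3, -9/7, 5/7, 25/4, E}, Reals)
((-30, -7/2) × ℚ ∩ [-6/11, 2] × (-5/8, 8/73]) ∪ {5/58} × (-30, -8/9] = {5/58} × (-30, -8/9]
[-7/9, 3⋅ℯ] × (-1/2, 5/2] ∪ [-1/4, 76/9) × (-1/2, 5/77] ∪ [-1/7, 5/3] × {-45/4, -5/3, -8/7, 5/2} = ([-1/4, 76/9) × (-1/2, 5/77]) ∪ ([-1/7, 5/3] × {-45/4, -5/3, -8/7, 5/2}) ∪ ([-7/9, 3⋅ℯ] × (-1/2, 5/2])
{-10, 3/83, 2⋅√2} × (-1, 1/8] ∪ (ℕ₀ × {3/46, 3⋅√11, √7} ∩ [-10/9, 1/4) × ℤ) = {-10, 3/83, 2⋅√2} × (-1, 1/8]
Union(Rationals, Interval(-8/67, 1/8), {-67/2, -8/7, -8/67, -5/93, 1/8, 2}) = Union(Interval(-8/67, 1/8), Rationals)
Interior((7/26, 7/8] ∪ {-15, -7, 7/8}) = (7/26, 7/8)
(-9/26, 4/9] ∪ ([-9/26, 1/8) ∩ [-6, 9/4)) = [-9/26, 4/9]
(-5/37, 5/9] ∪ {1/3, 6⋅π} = (-5/37, 5/9] ∪ {6⋅π}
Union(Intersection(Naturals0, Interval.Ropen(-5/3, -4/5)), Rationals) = Rationals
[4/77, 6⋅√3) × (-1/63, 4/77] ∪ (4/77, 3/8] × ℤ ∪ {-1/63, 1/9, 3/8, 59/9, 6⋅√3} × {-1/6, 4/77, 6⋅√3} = ((4/77, 3/8] × ℤ) ∪ ([4/77, 6⋅√3) × (-1/63, 4/77]) ∪ ({-1/63, 1/9, 3/8, 59/9, 6⋅√3} × {-1/6, 4/77, 6⋅√3})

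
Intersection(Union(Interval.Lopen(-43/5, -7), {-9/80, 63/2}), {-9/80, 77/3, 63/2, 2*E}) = {-9/80, 63/2}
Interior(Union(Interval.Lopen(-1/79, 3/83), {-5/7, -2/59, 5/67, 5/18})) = Interval.open(-1/79, 3/83)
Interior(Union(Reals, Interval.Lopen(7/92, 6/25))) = Interval(-oo, oo)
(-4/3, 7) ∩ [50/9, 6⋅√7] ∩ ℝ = [50/9, 7)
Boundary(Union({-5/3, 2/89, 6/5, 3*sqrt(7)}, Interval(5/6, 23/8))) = {-5/3, 2/89, 5/6, 23/8, 3*sqrt(7)}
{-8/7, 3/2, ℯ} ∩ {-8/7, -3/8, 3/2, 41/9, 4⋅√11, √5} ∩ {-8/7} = {-8/7}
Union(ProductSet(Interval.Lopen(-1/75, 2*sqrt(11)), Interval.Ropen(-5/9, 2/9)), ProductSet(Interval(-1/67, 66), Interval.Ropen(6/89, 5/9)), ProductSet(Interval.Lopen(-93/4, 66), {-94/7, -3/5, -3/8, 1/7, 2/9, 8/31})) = Union(ProductSet(Interval.Lopen(-93/4, 66), {-94/7, -3/5, -3/8, 1/7, 2/9, 8/31}), ProductSet(Interval(-1/67, 66), Interval.Ropen(6/89, 5/9)), ProductSet(Interval.Lopen(-1/75, 2*sqrt(11)), Interval.Ropen(-5/9, 2/9)))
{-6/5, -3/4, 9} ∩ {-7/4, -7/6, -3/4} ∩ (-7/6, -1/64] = {-3/4}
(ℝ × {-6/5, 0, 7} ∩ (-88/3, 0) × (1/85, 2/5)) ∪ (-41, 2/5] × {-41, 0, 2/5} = (-41, 2/5] × {-41, 0, 2/5}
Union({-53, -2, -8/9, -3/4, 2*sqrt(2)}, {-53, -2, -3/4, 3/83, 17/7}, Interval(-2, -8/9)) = Union({-53, -3/4, 3/83, 17/7, 2*sqrt(2)}, Interval(-2, -8/9))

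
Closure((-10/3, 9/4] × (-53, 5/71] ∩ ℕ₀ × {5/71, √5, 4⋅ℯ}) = {0, 1, 2} × {5/71}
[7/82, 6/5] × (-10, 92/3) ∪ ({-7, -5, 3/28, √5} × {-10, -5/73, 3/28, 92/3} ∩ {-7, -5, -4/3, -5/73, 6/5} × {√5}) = [7/82, 6/5] × (-10, 92/3)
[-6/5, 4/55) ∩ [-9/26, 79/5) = [-9/26, 4/55)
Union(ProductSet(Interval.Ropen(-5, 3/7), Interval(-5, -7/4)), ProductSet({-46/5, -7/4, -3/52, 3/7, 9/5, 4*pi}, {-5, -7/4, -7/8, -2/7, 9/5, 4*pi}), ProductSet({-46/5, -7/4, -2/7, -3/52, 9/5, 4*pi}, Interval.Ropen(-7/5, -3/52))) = Union(ProductSet({-46/5, -7/4, -2/7, -3/52, 9/5, 4*pi}, Interval.Ropen(-7/5, -3/52)), ProductSet({-46/5, -7/4, -3/52, 3/7, 9/5, 4*pi}, {-5, -7/4, -7/8, -2/7, 9/5, 4*pi}), ProductSet(Interval.Ropen(-5, 3/7), Interval(-5, -7/4)))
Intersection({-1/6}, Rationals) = {-1/6}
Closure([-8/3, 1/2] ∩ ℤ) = {-2, -1, 0}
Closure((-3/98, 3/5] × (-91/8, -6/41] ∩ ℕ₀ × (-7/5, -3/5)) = {0} × [-7/5, -3/5]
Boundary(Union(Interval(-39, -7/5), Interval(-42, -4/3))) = {-42, -4/3}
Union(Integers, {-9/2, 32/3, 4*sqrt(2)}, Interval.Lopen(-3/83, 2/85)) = Union({-9/2, 32/3, 4*sqrt(2)}, Integers, Interval.Lopen(-3/83, 2/85))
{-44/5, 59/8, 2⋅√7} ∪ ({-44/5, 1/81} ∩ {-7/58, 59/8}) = {-44/5, 59/8, 2⋅√7}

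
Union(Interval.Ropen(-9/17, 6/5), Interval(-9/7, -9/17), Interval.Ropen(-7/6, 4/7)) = Interval.Ropen(-9/7, 6/5)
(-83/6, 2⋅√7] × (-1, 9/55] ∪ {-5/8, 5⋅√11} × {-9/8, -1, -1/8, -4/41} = ({-5/8, 5⋅√11} × {-9/8, -1, -1/8, -4/41}) ∪ ((-83/6, 2⋅√7] × (-1, 9/55])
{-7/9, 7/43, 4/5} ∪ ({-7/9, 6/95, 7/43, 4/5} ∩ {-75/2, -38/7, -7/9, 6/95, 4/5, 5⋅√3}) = {-7/9, 6/95, 7/43, 4/5}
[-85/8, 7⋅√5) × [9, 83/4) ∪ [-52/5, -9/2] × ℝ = ([-52/5, -9/2] × ℝ) ∪ ([-85/8, 7⋅√5) × [9, 83/4))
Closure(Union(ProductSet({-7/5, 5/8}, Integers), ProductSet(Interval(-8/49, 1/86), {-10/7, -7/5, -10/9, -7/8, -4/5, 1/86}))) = Union(ProductSet({-7/5, 5/8}, Integers), ProductSet(Interval(-8/49, 1/86), {-10/7, -7/5, -10/9, -7/8, -4/5, 1/86}))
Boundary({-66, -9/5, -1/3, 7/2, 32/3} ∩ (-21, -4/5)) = {-9/5}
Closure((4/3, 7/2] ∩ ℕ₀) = {2, 3}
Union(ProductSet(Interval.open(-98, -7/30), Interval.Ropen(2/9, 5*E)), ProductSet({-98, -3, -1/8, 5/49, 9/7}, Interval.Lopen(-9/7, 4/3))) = Union(ProductSet({-98, -3, -1/8, 5/49, 9/7}, Interval.Lopen(-9/7, 4/3)), ProductSet(Interval.open(-98, -7/30), Interval.Ropen(2/9, 5*E)))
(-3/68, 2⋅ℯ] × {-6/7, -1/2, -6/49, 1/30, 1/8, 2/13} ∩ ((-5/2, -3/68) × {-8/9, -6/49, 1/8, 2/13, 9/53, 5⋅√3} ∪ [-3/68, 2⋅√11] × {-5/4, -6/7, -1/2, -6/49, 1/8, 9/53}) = (-3/68, 2⋅ℯ] × {-6/7, -1/2, -6/49, 1/8}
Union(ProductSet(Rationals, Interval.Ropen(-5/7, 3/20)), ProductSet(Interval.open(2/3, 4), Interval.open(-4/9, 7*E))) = Union(ProductSet(Interval.open(2/3, 4), Interval.open(-4/9, 7*E)), ProductSet(Rationals, Interval.Ropen(-5/7, 3/20)))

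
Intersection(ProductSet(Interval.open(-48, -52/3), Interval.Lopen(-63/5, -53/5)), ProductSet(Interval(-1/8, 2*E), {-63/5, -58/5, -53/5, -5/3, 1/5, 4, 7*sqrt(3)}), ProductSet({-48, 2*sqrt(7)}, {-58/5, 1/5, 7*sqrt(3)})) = EmptySet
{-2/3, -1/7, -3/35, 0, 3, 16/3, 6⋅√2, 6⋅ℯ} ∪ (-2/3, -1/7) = [-2/3, -1/7] ∪ {-3/35, 0, 3, 16/3, 6⋅√2, 6⋅ℯ}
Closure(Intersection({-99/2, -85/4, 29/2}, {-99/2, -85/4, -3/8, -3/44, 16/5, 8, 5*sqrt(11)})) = {-99/2, -85/4}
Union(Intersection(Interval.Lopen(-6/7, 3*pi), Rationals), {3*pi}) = Union({3*pi}, Intersection(Interval.Lopen(-6/7, 3*pi), Rationals))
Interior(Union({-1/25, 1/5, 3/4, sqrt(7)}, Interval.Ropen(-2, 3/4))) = Interval.open(-2, 3/4)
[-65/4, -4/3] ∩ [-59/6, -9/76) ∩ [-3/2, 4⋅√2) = [-3/2, -4/3]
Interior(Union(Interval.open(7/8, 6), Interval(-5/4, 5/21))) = Union(Interval.open(-5/4, 5/21), Interval.open(7/8, 6))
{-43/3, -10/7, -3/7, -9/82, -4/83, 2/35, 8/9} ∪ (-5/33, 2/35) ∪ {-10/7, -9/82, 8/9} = {-43/3, -10/7, -3/7, 8/9} ∪ (-5/33, 2/35]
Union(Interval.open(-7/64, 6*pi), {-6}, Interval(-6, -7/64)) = Interval.Ropen(-6, 6*pi)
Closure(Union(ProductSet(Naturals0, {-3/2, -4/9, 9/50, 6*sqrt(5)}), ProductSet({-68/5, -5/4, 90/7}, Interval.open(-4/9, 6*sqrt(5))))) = Union(ProductSet({-68/5, -5/4, 90/7}, Interval(-4/9, 6*sqrt(5))), ProductSet(Naturals0, {-3/2, -4/9, 9/50, 6*sqrt(5)}))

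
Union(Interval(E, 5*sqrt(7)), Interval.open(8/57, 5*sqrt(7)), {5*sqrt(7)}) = Interval.Lopen(8/57, 5*sqrt(7))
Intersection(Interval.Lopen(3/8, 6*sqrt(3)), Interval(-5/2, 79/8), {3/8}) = EmptySet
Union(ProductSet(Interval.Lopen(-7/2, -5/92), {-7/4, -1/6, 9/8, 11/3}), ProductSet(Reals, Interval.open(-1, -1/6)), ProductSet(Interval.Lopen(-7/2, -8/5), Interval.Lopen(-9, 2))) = Union(ProductSet(Interval.Lopen(-7/2, -8/5), Interval.Lopen(-9, 2)), ProductSet(Interval.Lopen(-7/2, -5/92), {-7/4, -1/6, 9/8, 11/3}), ProductSet(Reals, Interval.open(-1, -1/6)))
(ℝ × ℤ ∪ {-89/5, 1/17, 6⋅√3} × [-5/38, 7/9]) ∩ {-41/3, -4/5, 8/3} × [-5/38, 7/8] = {-41/3, -4/5, 8/3} × {0}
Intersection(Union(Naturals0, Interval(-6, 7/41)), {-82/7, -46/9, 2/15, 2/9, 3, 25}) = {-46/9, 2/15, 3, 25}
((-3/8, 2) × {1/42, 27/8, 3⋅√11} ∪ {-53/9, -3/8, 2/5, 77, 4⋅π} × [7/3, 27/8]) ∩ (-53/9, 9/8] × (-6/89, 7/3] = ({-3/8, 2/5} × {7/3}) ∪ ((-3/8, 9/8] × {1/42})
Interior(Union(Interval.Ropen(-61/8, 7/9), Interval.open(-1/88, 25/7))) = Interval.open(-61/8, 25/7)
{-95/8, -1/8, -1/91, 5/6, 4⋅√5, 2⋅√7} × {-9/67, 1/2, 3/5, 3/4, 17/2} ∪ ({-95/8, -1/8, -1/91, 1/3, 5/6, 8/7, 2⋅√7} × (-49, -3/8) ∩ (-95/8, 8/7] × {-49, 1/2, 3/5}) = {-95/8, -1/8, -1/91, 5/6, 4⋅√5, 2⋅√7} × {-9/67, 1/2, 3/5, 3/4, 17/2}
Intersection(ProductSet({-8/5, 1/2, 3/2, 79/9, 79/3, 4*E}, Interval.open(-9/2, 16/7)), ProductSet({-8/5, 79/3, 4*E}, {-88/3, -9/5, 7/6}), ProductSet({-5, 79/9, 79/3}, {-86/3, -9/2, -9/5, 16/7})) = ProductSet({79/3}, {-9/5})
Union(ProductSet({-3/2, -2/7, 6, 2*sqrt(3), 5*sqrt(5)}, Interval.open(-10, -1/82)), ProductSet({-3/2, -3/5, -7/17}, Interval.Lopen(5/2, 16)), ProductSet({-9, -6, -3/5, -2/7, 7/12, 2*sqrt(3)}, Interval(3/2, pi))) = Union(ProductSet({-3/2, -3/5, -7/17}, Interval.Lopen(5/2, 16)), ProductSet({-3/2, -2/7, 6, 2*sqrt(3), 5*sqrt(5)}, Interval.open(-10, -1/82)), ProductSet({-9, -6, -3/5, -2/7, 7/12, 2*sqrt(3)}, Interval(3/2, pi)))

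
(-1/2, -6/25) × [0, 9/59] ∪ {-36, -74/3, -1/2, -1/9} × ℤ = ({-36, -74/3, -1/2, -1/9} × ℤ) ∪ ((-1/2, -6/25) × [0, 9/59])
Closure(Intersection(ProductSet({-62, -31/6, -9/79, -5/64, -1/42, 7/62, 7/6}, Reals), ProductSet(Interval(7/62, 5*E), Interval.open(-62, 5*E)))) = ProductSet({7/62, 7/6}, Interval(-62, 5*E))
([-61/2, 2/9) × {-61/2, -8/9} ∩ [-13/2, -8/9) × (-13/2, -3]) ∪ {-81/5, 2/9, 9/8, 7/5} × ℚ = {-81/5, 2/9, 9/8, 7/5} × ℚ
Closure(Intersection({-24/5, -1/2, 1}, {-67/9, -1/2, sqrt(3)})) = {-1/2}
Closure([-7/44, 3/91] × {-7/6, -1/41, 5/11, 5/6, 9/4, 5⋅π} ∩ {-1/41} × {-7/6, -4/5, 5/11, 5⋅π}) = {-1/41} × {-7/6, 5/11, 5⋅π}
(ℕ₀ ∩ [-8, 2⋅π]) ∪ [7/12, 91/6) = {0, 1, …, 6} ∪ [7/12, 91/6)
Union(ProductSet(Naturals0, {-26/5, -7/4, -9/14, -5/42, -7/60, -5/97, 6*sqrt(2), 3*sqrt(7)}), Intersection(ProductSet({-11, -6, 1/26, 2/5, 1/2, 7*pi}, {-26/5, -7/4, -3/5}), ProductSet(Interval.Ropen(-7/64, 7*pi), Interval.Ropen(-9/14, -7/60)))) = Union(ProductSet({1/26, 2/5, 1/2}, {-3/5}), ProductSet(Naturals0, {-26/5, -7/4, -9/14, -5/42, -7/60, -5/97, 6*sqrt(2), 3*sqrt(7)}))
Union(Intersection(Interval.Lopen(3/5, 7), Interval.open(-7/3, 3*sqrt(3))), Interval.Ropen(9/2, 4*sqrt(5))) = Interval.open(3/5, 4*sqrt(5))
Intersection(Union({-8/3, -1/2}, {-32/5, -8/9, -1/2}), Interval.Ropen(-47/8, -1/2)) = {-8/3, -8/9}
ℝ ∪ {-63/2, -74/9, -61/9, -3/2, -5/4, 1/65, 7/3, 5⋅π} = ℝ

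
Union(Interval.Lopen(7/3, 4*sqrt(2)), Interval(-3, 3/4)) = Union(Interval(-3, 3/4), Interval.Lopen(7/3, 4*sqrt(2)))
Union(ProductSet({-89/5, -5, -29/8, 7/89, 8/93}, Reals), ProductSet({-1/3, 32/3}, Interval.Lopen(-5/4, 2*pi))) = Union(ProductSet({-1/3, 32/3}, Interval.Lopen(-5/4, 2*pi)), ProductSet({-89/5, -5, -29/8, 7/89, 8/93}, Reals))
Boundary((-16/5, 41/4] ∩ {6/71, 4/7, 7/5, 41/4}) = {6/71, 4/7, 7/5, 41/4}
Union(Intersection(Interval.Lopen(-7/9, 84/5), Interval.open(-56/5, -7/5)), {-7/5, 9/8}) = {-7/5, 9/8}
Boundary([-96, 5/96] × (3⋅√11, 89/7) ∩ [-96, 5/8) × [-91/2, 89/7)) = ({-96, 5/96} × [3⋅√11, 89/7]) ∪ ([-96, 5/96] × {89/7, 3⋅√11})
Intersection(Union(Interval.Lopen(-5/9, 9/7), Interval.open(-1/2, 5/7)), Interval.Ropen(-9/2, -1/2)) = Interval.open(-5/9, -1/2)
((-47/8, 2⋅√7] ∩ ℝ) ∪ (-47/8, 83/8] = (-47/8, 83/8]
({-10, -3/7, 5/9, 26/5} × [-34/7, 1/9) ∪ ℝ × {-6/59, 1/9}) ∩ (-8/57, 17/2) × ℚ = ((-8/57, 17/2) × {-6/59, 1/9}) ∪ ({5/9, 26/5} × (ℚ ∩ [-34/7, 1/9)))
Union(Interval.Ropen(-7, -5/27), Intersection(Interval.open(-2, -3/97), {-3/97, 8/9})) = Interval.Ropen(-7, -5/27)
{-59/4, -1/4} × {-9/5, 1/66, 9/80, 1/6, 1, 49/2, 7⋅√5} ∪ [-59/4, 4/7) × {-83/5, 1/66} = ([-59/4, 4/7) × {-83/5, 1/66}) ∪ ({-59/4, -1/4} × {-9/5, 1/66, 9/80, 1/6, 1, 49/2, 7⋅√5})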